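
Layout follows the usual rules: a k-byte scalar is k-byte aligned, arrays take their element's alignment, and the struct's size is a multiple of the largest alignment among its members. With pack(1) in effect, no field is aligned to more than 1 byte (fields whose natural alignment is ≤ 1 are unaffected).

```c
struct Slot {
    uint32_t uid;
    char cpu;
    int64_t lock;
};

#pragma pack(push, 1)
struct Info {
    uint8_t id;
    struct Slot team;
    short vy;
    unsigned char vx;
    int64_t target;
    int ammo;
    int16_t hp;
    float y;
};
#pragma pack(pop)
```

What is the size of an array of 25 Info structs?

Slot: uid at 0 (size 4, align 4) → ends 4; cpu at 4 (size 1, align 1) → ends 5; pad 3 to align 8 for lock; lock at 8 (size 8, align 8) → ends 16; total 16 bytes, alignment 8
id at 0 (size 1, align 1) → ends 1
team at 1 (size 16, align 1) → ends 17
vy at 17 (size 2, align 1) → ends 19
vx at 19 (size 1, align 1) → ends 20
target at 20 (size 8, align 1) → ends 28
ammo at 28 (size 4, align 1) → ends 32
hp at 32 (size 2, align 1) → ends 34
y at 34 (size 4, align 1) → ends 38
total 38 bytes, alignment 1
array of 25: 25 × 38 = 950

950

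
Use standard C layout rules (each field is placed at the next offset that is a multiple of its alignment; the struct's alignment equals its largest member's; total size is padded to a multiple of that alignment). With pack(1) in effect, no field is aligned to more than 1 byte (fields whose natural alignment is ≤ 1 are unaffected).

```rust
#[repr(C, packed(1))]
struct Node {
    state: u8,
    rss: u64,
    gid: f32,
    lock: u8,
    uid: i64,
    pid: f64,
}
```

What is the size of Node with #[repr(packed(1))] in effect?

30

state at 0 (size 1, align 1) → ends 1
rss at 1 (size 8, align 1) → ends 9
gid at 9 (size 4, align 1) → ends 13
lock at 13 (size 1, align 1) → ends 14
uid at 14 (size 8, align 1) → ends 22
pid at 22 (size 8, align 1) → ends 30
total 30 bytes, alignment 1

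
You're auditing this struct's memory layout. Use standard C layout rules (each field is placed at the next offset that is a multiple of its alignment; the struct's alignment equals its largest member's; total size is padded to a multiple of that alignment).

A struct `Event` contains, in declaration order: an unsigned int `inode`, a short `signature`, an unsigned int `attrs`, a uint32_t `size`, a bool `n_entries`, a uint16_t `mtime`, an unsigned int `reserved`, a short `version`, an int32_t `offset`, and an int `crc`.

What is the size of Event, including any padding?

0..4  inode  (4B, 4-aligned)
4..6  signature  (2B, 2-aligned)
6..8  -- padding (2B)
8..12  attrs  (4B, 4-aligned)
12..16  size  (4B, 4-aligned)
16..17  n_entries  (1B, 1-aligned)
17..18  -- padding (1B)
18..20  mtime  (2B, 2-aligned)
20..24  reserved  (4B, 4-aligned)
24..26  version  (2B, 2-aligned)
26..28  -- padding (2B)
28..32  offset  (4B, 4-aligned)
32..36  crc  (4B, 4-aligned)
sizeof = 36, alignof = 4

36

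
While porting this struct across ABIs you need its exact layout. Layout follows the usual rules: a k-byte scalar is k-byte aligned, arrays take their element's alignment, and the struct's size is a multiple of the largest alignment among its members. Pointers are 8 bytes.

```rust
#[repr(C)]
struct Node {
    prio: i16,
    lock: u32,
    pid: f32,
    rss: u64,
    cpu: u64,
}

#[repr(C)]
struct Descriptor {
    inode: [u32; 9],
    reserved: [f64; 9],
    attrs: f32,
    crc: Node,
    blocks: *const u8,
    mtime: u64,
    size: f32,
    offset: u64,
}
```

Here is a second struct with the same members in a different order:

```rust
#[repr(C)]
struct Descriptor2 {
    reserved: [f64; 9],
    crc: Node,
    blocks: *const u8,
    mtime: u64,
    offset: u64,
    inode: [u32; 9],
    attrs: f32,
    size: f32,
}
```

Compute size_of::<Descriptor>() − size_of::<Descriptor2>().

8

Node: @0: prio [2B, align 2] → 2; +2 pad (align 4); @4: lock [4B, align 4] → 8; @8: pid [4B, align 4] → 12; +4 pad (align 8); @16: rss [8B, align 8] → 24; @24: cpu [8B, align 8] → 32; size 32, align 8
@0: inode [36B, align 4] → 36
+4 pad (align 8)
@40: reserved [72B, align 8] → 112
@112: attrs [4B, align 4] → 116
+4 pad (align 8)
@120: crc [32B, align 8] → 152
@152: blocks [8B, align 8] → 160
@160: mtime [8B, align 8] → 168
@168: size [4B, align 4] → 172
+4 pad (align 8)
@176: offset [8B, align 8] → 184
size 184, align 8
— Descriptor2 —
@0: reserved [72B, align 8] → 72
@72: crc [32B, align 8] → 104
@104: blocks [8B, align 8] → 112
@112: mtime [8B, align 8] → 120
@120: offset [8B, align 8] → 128
@128: inode [36B, align 4] → 164
@164: attrs [4B, align 4] → 168
@168: size [4B, align 4] → 172
+4 tail pad (align 8)
size 176, align 8
184 − 176 = 8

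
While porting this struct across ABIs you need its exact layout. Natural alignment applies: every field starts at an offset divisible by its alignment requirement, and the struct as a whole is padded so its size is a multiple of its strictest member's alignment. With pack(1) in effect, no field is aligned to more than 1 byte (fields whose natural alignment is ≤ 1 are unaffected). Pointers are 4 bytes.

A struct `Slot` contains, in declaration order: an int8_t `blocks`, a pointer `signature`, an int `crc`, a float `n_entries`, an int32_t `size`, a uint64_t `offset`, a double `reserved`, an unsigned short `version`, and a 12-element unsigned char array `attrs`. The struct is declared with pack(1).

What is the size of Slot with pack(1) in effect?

47

blocks at 0 (size 1, align 1) → ends 1
signature at 1 (size 4, align 1) → ends 5
crc at 5 (size 4, align 1) → ends 9
n_entries at 9 (size 4, align 1) → ends 13
size at 13 (size 4, align 1) → ends 17
offset at 17 (size 8, align 1) → ends 25
reserved at 25 (size 8, align 1) → ends 33
version at 33 (size 2, align 1) → ends 35
attrs at 35 (size 12, align 1) → ends 47
total 47 bytes, alignment 1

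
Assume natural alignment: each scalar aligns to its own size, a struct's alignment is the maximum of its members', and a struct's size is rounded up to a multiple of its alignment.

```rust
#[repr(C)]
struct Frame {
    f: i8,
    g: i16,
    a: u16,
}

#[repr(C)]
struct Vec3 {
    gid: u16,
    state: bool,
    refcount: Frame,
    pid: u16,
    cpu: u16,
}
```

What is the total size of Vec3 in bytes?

14

Frame: @0: f [1B, align 1] → 1; +1 pad (align 2); @2: g [2B, align 2] → 4; @4: a [2B, align 2] → 6; size 6, align 2
@0: gid [2B, align 2] → 2
@2: state [1B, align 1] → 3
+1 pad (align 2)
@4: refcount [6B, align 2] → 10
@10: pid [2B, align 2] → 12
@12: cpu [2B, align 2] → 14
size 14, align 2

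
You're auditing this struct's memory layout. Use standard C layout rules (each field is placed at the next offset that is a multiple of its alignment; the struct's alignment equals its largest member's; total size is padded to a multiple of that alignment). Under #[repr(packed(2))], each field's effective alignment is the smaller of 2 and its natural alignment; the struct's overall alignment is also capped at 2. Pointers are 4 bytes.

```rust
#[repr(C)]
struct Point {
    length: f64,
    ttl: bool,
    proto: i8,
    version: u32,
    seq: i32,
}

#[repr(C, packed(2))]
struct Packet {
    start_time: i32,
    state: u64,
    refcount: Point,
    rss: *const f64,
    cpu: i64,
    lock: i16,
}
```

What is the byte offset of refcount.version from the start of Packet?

Point: @0: length [8B, align 8] → 8; @8: ttl [1B, align 1] → 9; @9: proto [1B, align 1] → 10; +2 pad (align 4); @12: version [4B, align 4] → 16; @16: seq [4B, align 4] → 20; +4 tail pad (align 8); size 24, align 8
@0: start_time [4B, align 2] → 4
@4: state [8B, align 2] → 12
@12: refcount [24B, align 2] → 36
within Point: version at 12
12 + 12 = 24

24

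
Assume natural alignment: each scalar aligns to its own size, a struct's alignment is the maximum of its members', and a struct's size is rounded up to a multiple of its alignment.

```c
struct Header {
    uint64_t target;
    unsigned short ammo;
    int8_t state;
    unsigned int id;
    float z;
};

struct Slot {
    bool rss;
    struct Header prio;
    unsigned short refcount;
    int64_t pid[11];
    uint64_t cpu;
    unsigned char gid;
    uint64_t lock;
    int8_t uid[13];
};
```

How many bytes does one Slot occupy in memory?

Header: @0: target [8B, align 8] → 8; @8: ammo [2B, align 2] → 10; @10: state [1B, align 1] → 11; +1 pad (align 4); @12: id [4B, align 4] → 16; @16: z [4B, align 4] → 20; +4 tail pad (align 8); size 24, align 8
@0: rss [1B, align 1] → 1
+7 pad (align 8)
@8: prio [24B, align 8] → 32
@32: refcount [2B, align 2] → 34
+6 pad (align 8)
@40: pid [88B, align 8] → 128
@128: cpu [8B, align 8] → 136
@136: gid [1B, align 1] → 137
+7 pad (align 8)
@144: lock [8B, align 8] → 152
@152: uid [13B, align 1] → 165
+3 tail pad (align 8)
size 168, align 8

168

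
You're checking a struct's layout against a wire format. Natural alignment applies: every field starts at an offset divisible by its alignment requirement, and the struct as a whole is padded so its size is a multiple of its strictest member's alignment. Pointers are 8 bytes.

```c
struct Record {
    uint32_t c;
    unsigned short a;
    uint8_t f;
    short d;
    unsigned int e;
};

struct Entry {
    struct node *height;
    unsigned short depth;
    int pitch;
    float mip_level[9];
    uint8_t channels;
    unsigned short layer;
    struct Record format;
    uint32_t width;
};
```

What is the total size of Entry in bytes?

80

Record: 0..4  c  (4B, 4-aligned); 4..6  a  (2B, 2-aligned); 6..7  f  (1B, 1-aligned); 7..8  -- padding (1B); 8..10  d  (2B, 2-aligned); 10..12  -- padding (2B); 12..16  e  (4B, 4-aligned); sizeof = 16, alignof = 4
0..8  height  (8B, 8-aligned)
8..10  depth  (2B, 2-aligned)
10..12  -- padding (2B)
12..16  pitch  (4B, 4-aligned)
16..52  mip_level  (36B, 4-aligned)
52..53  channels  (1B, 1-aligned)
53..54  -- padding (1B)
54..56  layer  (2B, 2-aligned)
56..72  format  (16B, 4-aligned)
72..76  width  (4B, 4-aligned)
76..80  -- tail padding (4B)
sizeof = 80, alignof = 8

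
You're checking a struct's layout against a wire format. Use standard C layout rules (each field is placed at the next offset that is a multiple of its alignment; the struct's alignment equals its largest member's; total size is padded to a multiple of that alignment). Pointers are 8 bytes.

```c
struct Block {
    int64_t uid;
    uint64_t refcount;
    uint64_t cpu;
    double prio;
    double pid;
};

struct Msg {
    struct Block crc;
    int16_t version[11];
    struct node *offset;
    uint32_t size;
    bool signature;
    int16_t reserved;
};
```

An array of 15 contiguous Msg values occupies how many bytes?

Block: @0: uid [8B, align 8] → 8; @8: refcount [8B, align 8] → 16; @16: cpu [8B, align 8] → 24; @24: prio [8B, align 8] → 32; @32: pid [8B, align 8] → 40; size 40, align 8
@0: crc [40B, align 8] → 40
@40: version [22B, align 2] → 62
+2 pad (align 8)
@64: offset [8B, align 8] → 72
@72: size [4B, align 4] → 76
@76: signature [1B, align 1] → 77
+1 pad (align 2)
@78: reserved [2B, align 2] → 80
size 80, align 8
array of 15: 15 × 80 = 1200

1200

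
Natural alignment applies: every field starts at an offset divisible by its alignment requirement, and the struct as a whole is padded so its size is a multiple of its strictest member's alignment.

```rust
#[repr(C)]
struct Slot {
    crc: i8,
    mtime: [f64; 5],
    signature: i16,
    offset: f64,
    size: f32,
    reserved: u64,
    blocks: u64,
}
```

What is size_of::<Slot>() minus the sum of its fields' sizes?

@0: crc [1B, align 1] → 1
+7 pad (align 8)
@8: mtime [40B, align 8] → 48
@48: signature [2B, align 2] → 50
+6 pad (align 8)
@56: offset [8B, align 8] → 64
@64: size [4B, align 4] → 68
+4 pad (align 8)
@72: reserved [8B, align 8] → 80
@80: blocks [8B, align 8] → 88
size 88, align 8
data bytes 71, size 88 → padding 17

17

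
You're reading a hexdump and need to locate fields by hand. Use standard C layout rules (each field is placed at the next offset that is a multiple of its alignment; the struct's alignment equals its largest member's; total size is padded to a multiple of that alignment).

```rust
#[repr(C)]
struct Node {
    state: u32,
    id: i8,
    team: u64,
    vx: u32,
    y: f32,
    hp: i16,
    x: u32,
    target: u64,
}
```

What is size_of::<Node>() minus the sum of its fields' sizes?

5

0..4  state  (4B, 4-aligned)
4..5  id  (1B, 1-aligned)
5..8  -- padding (3B)
8..16  team  (8B, 8-aligned)
16..20  vx  (4B, 4-aligned)
20..24  y  (4B, 4-aligned)
24..26  hp  (2B, 2-aligned)
26..28  -- padding (2B)
28..32  x  (4B, 4-aligned)
32..40  target  (8B, 8-aligned)
sizeof = 40, alignof = 8
data bytes 35, size 40 → padding 5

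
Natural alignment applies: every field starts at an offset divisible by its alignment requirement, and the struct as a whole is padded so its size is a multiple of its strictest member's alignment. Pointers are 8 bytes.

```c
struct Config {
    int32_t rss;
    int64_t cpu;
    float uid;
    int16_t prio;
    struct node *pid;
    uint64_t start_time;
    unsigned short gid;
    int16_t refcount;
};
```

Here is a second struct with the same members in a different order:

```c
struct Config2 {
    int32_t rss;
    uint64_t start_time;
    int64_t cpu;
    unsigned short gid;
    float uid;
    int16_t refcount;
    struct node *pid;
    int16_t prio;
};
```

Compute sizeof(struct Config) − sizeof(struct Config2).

@0: rss [4B, align 4] → 4
+4 pad (align 8)
@8: cpu [8B, align 8] → 16
@16: uid [4B, align 4] → 20
@20: prio [2B, align 2] → 22
+2 pad (align 8)
@24: pid [8B, align 8] → 32
@32: start_time [8B, align 8] → 40
@40: gid [2B, align 2] → 42
@42: refcount [2B, align 2] → 44
+4 tail pad (align 8)
size 48, align 8
— Config2 —
@0: rss [4B, align 4] → 4
+4 pad (align 8)
@8: start_time [8B, align 8] → 16
@16: cpu [8B, align 8] → 24
@24: gid [2B, align 2] → 26
+2 pad (align 4)
@28: uid [4B, align 4] → 32
@32: refcount [2B, align 2] → 34
+6 pad (align 8)
@40: pid [8B, align 8] → 48
@48: prio [2B, align 2] → 50
+6 tail pad (align 8)
size 56, align 8
48 − 56 = -8

-8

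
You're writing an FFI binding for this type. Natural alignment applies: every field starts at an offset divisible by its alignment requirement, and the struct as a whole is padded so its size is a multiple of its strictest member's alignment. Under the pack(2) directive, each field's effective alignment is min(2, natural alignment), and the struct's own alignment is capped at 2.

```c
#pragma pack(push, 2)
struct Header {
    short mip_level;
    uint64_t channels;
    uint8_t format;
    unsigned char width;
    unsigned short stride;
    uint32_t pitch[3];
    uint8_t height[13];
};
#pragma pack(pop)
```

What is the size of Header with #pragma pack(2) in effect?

mip_level at 0 (size 2, align 2) → ends 2
channels at 2 (size 8, align 2) → ends 10
format at 10 (size 1, align 1) → ends 11
width at 11 (size 1, align 1) → ends 12
stride at 12 (size 2, align 2) → ends 14
pitch at 14 (size 12, align 2) → ends 26
height at 26 (size 13, align 1) → ends 39
tail pad 1 to reach multiple of 2
total 40 bytes, alignment 2

40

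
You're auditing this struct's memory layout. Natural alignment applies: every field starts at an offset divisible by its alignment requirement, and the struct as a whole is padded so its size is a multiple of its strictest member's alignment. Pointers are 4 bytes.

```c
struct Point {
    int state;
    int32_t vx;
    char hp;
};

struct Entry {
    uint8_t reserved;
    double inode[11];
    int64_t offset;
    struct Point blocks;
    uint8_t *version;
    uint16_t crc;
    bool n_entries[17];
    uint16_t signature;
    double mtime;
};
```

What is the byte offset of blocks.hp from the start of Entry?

112

Point: @0: state [4B, align 4] → 4; @4: vx [4B, align 4] → 8; @8: hp [1B, align 1] → 9; +3 tail pad (align 4); size 12, align 4
@0: reserved [1B, align 1] → 1
+7 pad (align 8)
@8: inode [88B, align 8] → 96
@96: offset [8B, align 8] → 104
@104: blocks [12B, align 4] → 116
within Point: hp at 8
104 + 8 = 112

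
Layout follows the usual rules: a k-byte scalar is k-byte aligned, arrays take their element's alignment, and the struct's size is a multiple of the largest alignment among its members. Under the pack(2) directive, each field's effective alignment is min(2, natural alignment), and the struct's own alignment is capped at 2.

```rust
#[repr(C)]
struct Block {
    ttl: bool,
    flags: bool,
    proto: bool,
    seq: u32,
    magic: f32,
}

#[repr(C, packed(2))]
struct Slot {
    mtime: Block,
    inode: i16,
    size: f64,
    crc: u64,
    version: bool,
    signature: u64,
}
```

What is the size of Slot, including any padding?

Block: ttl at 0 (size 1, align 1) → ends 1; flags at 1 (size 1, align 1) → ends 2; proto at 2 (size 1, align 1) → ends 3; pad 1 to align 4 for seq; seq at 4 (size 4, align 4) → ends 8; magic at 8 (size 4, align 4) → ends 12; total 12 bytes, alignment 4
mtime at 0 (size 12, align 2) → ends 12
inode at 12 (size 2, align 2) → ends 14
size at 14 (size 8, align 2) → ends 22
crc at 22 (size 8, align 2) → ends 30
version at 30 (size 1, align 1) → ends 31
pad 1 to align 2 for signature
signature at 32 (size 8, align 2) → ends 40
total 40 bytes, alignment 2

40 bytes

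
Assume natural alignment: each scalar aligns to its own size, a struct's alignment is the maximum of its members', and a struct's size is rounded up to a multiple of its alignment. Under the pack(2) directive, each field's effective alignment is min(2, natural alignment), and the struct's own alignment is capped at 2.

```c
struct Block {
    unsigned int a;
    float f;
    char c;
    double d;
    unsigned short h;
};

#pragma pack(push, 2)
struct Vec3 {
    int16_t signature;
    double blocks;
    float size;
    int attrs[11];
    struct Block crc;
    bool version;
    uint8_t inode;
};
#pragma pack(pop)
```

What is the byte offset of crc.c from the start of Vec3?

Block: 0..4  a  (4B, 4-aligned); 4..8  f  (4B, 4-aligned); 8..9  c  (1B, 1-aligned); 9..16  -- padding (7B); 16..24  d  (8B, 8-aligned); 24..26  h  (2B, 2-aligned); 26..32  -- tail padding (6B); sizeof = 32, alignof = 8
0..2  signature  (2B, 2-aligned)
2..10  blocks  (8B, 2-aligned)
10..14  size  (4B, 2-aligned)
14..58  attrs  (44B, 2-aligned)
58..90  crc  (32B, 2-aligned)
within Block: c at 8
58 + 8 = 66

66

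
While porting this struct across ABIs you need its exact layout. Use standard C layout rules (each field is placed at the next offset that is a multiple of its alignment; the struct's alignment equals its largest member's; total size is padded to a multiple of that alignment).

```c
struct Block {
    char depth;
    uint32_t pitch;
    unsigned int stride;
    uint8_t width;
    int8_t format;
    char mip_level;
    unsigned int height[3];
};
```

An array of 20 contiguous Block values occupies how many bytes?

depth at 0 (size 1, align 1) → ends 1
pad 3 to align 4 for pitch
pitch at 4 (size 4, align 4) → ends 8
stride at 8 (size 4, align 4) → ends 12
width at 12 (size 1, align 1) → ends 13
format at 13 (size 1, align 1) → ends 14
mip_level at 14 (size 1, align 1) → ends 15
pad 1 to align 4 for height
height at 16 (size 12, align 4) → ends 28
total 28 bytes, alignment 4
array of 20: 20 × 28 = 560

560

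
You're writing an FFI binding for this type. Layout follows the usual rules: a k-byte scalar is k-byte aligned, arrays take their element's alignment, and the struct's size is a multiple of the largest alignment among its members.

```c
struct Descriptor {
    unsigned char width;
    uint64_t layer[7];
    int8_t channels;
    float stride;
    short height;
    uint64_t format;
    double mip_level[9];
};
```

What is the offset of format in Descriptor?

0..1  width  (1B, 1-aligned)
1..8  -- padding (7B)
8..64  layer  (56B, 8-aligned)
64..65  channels  (1B, 1-aligned)
65..68  -- padding (3B)
68..72  stride  (4B, 4-aligned)
72..74  height  (2B, 2-aligned)
74..80  -- padding (6B)
80..88  format  (8B, 8-aligned)

80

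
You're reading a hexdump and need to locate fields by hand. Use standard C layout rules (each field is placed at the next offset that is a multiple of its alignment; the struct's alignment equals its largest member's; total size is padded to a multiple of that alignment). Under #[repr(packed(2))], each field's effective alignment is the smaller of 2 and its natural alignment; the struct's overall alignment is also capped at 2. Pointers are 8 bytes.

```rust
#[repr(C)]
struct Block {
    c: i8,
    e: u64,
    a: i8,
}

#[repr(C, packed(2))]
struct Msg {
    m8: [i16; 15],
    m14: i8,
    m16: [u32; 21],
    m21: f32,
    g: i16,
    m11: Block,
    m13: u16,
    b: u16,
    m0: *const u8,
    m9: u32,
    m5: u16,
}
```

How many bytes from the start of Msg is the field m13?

Block: @0: c [1B, align 1] → 1; +7 pad (align 8); @8: e [8B, align 8] → 16; @16: a [1B, align 1] → 17; +7 tail pad (align 8); size 24, align 8
@0: m8 [30B, align 2] → 30
@30: m14 [1B, align 1] → 31
+1 pad (align 2)
@32: m16 [84B, align 2] → 116
@116: m21 [4B, align 2] → 120
@120: g [2B, align 2] → 122
@122: m11 [24B, align 2] → 146
@146: m13 [2B, align 2] → 148

146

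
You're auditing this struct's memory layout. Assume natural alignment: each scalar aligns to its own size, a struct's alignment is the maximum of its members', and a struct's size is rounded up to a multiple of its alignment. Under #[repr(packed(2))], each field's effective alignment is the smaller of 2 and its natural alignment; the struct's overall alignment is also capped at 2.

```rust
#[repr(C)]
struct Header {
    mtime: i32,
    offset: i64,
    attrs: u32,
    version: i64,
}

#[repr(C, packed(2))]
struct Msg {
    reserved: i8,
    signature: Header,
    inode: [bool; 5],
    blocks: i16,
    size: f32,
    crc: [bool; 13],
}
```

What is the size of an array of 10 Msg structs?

Header: 0..4  mtime  (4B, 4-aligned); 4..8  -- padding (4B); 8..16  offset  (8B, 8-aligned); 16..20  attrs  (4B, 4-aligned); 20..24  -- padding (4B); 24..32  version  (8B, 8-aligned); sizeof = 32, alignof = 8
0..1  reserved  (1B, 1-aligned)
1..2  -- padding (1B)
2..34  signature  (32B, 2-aligned)
34..39  inode  (5B, 1-aligned)
39..40  -- padding (1B)
40..42  blocks  (2B, 2-aligned)
42..46  size  (4B, 2-aligned)
46..59  crc  (13B, 1-aligned)
59..60  -- tail padding (1B)
sizeof = 60, alignof = 2
array of 10: 10 × 60 = 600

600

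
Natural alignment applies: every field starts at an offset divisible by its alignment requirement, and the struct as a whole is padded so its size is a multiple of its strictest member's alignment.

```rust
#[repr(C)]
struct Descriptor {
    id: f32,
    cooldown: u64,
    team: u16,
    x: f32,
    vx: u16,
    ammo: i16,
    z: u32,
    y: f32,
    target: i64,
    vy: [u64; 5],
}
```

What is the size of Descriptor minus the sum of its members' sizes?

10

0..4  id  (4B, 4-aligned)
4..8  -- padding (4B)
8..16  cooldown  (8B, 8-aligned)
16..18  team  (2B, 2-aligned)
18..20  -- padding (2B)
20..24  x  (4B, 4-aligned)
24..26  vx  (2B, 2-aligned)
26..28  ammo  (2B, 2-aligned)
28..32  z  (4B, 4-aligned)
32..36  y  (4B, 4-aligned)
36..40  -- padding (4B)
40..48  target  (8B, 8-aligned)
48..88  vy  (40B, 8-aligned)
sizeof = 88, alignof = 8
data bytes 78, size 88 → padding 10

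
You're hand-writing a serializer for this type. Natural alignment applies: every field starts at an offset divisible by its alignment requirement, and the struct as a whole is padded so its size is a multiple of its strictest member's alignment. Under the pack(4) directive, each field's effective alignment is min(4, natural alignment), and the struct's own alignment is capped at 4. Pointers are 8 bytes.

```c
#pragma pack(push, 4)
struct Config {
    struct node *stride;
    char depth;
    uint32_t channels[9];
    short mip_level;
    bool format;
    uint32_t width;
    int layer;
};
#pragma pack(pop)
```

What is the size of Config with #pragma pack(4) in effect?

0..8  stride  (8B, 4-aligned)
8..9  depth  (1B, 1-aligned)
9..12  -- padding (3B)
12..48  channels  (36B, 4-aligned)
48..50  mip_level  (2B, 2-aligned)
50..51  format  (1B, 1-aligned)
51..52  -- padding (1B)
52..56  width  (4B, 4-aligned)
56..60  layer  (4B, 4-aligned)
sizeof = 60, alignof = 4

60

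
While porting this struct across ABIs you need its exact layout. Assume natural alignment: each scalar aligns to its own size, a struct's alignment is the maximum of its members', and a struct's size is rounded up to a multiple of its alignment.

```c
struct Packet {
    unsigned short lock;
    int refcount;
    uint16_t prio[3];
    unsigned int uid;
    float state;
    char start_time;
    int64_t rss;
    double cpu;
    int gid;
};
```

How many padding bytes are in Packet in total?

0..2  lock  (2B, 2-aligned)
2..4  -- padding (2B)
4..8  refcount  (4B, 4-aligned)
8..14  prio  (6B, 2-aligned)
14..16  -- padding (2B)
16..20  uid  (4B, 4-aligned)
20..24  state  (4B, 4-aligned)
24..25  start_time  (1B, 1-aligned)
25..32  -- padding (7B)
32..40  rss  (8B, 8-aligned)
40..48  cpu  (8B, 8-aligned)
48..52  gid  (4B, 4-aligned)
52..56  -- tail padding (4B)
sizeof = 56, alignof = 8
data bytes 41, size 56 → padding 15

15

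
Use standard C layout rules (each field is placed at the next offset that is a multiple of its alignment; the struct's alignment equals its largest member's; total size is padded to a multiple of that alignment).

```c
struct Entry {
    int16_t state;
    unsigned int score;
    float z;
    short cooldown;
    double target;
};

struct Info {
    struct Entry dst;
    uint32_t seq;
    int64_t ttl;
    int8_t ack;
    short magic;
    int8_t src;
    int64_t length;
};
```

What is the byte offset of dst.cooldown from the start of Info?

12

Entry: state at 0 (size 2, align 2) → ends 2; pad 2 to align 4 for score; score at 4 (size 4, align 4) → ends 8; z at 8 (size 4, align 4) → ends 12; cooldown at 12 (size 2, align 2) → ends 14; pad 2 to align 8 for target; target at 16 (size 8, align 8) → ends 24; total 24 bytes, alignment 8
dst at 0 (size 24, align 8) → ends 24
within Entry: cooldown at 12
0 + 12 = 12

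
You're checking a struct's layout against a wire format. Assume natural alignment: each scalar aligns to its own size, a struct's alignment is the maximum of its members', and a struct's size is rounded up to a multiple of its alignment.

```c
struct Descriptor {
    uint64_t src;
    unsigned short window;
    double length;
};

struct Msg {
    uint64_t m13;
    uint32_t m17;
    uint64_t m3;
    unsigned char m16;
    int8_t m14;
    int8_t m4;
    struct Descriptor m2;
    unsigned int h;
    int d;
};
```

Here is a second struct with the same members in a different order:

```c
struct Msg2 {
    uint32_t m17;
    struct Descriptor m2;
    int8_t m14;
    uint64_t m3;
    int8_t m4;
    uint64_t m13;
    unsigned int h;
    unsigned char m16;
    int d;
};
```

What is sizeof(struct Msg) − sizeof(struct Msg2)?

Descriptor: @0: src [8B, align 8] → 8; @8: window [2B, align 2] → 10; +6 pad (align 8); @16: length [8B, align 8] → 24; size 24, align 8
@0: m13 [8B, align 8] → 8
@8: m17 [4B, align 4] → 12
+4 pad (align 8)
@16: m3 [8B, align 8] → 24
@24: m16 [1B, align 1] → 25
@25: m14 [1B, align 1] → 26
@26: m4 [1B, align 1] → 27
+5 pad (align 8)
@32: m2 [24B, align 8] → 56
@56: h [4B, align 4] → 60
@60: d [4B, align 4] → 64
size 64, align 8
— Msg2 —
@0: m17 [4B, align 4] → 4
+4 pad (align 8)
@8: m2 [24B, align 8] → 32
@32: m14 [1B, align 1] → 33
+7 pad (align 8)
@40: m3 [8B, align 8] → 48
@48: m4 [1B, align 1] → 49
+7 pad (align 8)
@56: m13 [8B, align 8] → 64
@64: h [4B, align 4] → 68
@68: m16 [1B, align 1] → 69
+3 pad (align 4)
@72: d [4B, align 4] → 76
+4 tail pad (align 8)
size 80, align 8
64 − 80 = -16

-16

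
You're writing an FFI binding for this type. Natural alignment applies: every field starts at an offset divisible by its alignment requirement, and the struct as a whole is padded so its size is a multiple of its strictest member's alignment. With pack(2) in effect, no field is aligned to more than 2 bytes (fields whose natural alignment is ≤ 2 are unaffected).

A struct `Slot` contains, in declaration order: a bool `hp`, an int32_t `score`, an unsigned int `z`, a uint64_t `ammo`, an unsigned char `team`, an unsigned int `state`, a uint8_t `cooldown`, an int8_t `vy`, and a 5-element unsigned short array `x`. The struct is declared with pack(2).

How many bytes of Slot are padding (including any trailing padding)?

0..1  hp  (1B, 1-aligned)
1..2  -- padding (1B)
2..6  score  (4B, 2-aligned)
6..10  z  (4B, 2-aligned)
10..18  ammo  (8B, 2-aligned)
18..19  team  (1B, 1-aligned)
19..20  -- padding (1B)
20..24  state  (4B, 2-aligned)
24..25  cooldown  (1B, 1-aligned)
25..26  vy  (1B, 1-aligned)
26..36  x  (10B, 2-aligned)
sizeof = 36, alignof = 2
data bytes 34, size 36 → padding 2

2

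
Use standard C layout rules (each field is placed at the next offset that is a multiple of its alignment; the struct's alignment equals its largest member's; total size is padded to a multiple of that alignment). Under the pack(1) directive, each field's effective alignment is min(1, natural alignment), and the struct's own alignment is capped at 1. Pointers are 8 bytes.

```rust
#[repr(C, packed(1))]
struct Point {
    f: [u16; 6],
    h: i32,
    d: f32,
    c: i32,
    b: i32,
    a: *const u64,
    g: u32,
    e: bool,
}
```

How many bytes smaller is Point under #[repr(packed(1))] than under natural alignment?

natural layout:
  0..12  f  (12B, 2-aligned)
  12..16  h  (4B, 4-aligned)
  16..20  d  (4B, 4-aligned)
  20..24  c  (4B, 4-aligned)
  24..28  b  (4B, 4-aligned)
  28..32  -- padding (4B)
  32..40  a  (8B, 8-aligned)
  40..44  g  (4B, 4-aligned)
  44..45  e  (1B, 1-aligned)
  45..48  -- tail padding (3B)
  sizeof = 48, alignof = 8
packed(1) layout:
  0..12  f  (12B, 1-aligned)
  12..16  h  (4B, 1-aligned)
  16..20  d  (4B, 1-aligned)
  20..24  c  (4B, 1-aligned)
  24..28  b  (4B, 1-aligned)
  28..36  a  (8B, 1-aligned)
  36..40  g  (4B, 1-aligned)
  40..41  e  (1B, 1-aligned)
  sizeof = 41, alignof = 1
48 − 41 = 7

7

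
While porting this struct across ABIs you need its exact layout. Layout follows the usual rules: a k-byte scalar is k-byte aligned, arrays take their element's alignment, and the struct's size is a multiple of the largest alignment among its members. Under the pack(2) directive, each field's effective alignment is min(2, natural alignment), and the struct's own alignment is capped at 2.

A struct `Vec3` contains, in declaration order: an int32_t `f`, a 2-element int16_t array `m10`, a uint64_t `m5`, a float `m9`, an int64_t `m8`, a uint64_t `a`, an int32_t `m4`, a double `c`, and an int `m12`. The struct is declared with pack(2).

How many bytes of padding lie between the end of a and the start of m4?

@0: f [4B, align 2] → 4
@4: m10 [4B, align 2] → 8
@8: m5 [8B, align 2] → 16
@16: m9 [4B, align 2] → 20
@20: m8 [8B, align 2] → 28
@28: a [8B, align 2] → 36
@36: m4 [4B, align 2] → 40

0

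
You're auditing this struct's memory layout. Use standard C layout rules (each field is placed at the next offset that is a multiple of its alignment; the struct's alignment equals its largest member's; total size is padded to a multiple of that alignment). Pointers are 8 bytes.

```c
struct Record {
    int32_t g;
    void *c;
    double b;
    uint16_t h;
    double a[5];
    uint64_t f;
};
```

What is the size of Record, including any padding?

80 bytes

0..4  g  (4B, 4-aligned)
4..8  -- padding (4B)
8..16  c  (8B, 8-aligned)
16..24  b  (8B, 8-aligned)
24..26  h  (2B, 2-aligned)
26..32  -- padding (6B)
32..72  a  (40B, 8-aligned)
72..80  f  (8B, 8-aligned)
sizeof = 80, alignof = 8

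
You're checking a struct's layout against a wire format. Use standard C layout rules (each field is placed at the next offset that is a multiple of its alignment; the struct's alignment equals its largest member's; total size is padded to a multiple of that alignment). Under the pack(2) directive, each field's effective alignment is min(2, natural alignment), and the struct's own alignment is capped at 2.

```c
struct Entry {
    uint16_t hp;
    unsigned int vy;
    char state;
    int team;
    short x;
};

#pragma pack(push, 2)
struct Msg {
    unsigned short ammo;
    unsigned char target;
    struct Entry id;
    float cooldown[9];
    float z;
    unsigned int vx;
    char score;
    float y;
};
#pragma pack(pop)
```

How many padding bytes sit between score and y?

1

Entry: @0: hp [2B, align 2] → 2; +2 pad (align 4); @4: vy [4B, align 4] → 8; @8: state [1B, align 1] → 9; +3 pad (align 4); @12: team [4B, align 4] → 16; @16: x [2B, align 2] → 18; +2 tail pad (align 4); size 20, align 4
@0: ammo [2B, align 2] → 2
@2: target [1B, align 1] → 3
+1 pad (align 2)
@4: id [20B, align 2] → 24
@24: cooldown [36B, align 2] → 60
@60: z [4B, align 2] → 64
@64: vx [4B, align 2] → 68
@68: score [1B, align 1] → 69
+1 pad (align 2)
@70: y [4B, align 2] → 74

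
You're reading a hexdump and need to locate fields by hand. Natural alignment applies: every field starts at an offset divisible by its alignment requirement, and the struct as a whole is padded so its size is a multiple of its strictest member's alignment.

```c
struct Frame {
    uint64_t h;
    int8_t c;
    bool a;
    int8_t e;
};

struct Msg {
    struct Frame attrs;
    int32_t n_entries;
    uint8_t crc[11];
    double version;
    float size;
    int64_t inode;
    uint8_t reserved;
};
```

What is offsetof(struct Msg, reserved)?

56

Frame: h at 0 (size 8, align 8) → ends 8; c at 8 (size 1, align 1) → ends 9; a at 9 (size 1, align 1) → ends 10; e at 10 (size 1, align 1) → ends 11; tail pad 5 to reach multiple of 8; total 16 bytes, alignment 8
attrs at 0 (size 16, align 8) → ends 16
n_entries at 16 (size 4, align 4) → ends 20
crc at 20 (size 11, align 1) → ends 31
pad 1 to align 8 for version
version at 32 (size 8, align 8) → ends 40
size at 40 (size 4, align 4) → ends 44
pad 4 to align 8 for inode
inode at 48 (size 8, align 8) → ends 56
reserved at 56 (size 1, align 1) → ends 57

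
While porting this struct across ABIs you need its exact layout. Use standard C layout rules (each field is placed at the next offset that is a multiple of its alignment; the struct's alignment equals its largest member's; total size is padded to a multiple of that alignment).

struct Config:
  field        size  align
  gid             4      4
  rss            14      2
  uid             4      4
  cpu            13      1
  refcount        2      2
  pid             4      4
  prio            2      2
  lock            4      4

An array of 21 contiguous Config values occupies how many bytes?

@0: gid [4B, align 4] → 4
@4: rss [14B, align 2] → 18
+2 pad (align 4)
@20: uid [4B, align 4] → 24
@24: cpu [13B, align 1] → 37
+1 pad (align 2)
@38: refcount [2B, align 2] → 40
@40: pid [4B, align 4] → 44
@44: prio [2B, align 2] → 46
+2 pad (align 4)
@48: lock [4B, align 4] → 52
size 52, align 4
array of 21: 21 × 52 = 1092

1092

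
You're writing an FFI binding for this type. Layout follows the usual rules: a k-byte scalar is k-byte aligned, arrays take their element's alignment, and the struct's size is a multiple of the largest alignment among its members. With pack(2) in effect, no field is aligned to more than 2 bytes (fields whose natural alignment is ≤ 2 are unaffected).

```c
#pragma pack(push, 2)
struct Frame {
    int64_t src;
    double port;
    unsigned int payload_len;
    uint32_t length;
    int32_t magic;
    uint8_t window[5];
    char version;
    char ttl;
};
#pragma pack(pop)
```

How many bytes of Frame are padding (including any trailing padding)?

0..8  src  (8B, 2-aligned)
8..16  port  (8B, 2-aligned)
16..20  payload_len  (4B, 2-aligned)
20..24  length  (4B, 2-aligned)
24..28  magic  (4B, 2-aligned)
28..33  window  (5B, 1-aligned)
33..34  version  (1B, 1-aligned)
34..35  ttl  (1B, 1-aligned)
35..36  -- tail padding (1B)
sizeof = 36, alignof = 2
data bytes 35, size 36 → padding 1

1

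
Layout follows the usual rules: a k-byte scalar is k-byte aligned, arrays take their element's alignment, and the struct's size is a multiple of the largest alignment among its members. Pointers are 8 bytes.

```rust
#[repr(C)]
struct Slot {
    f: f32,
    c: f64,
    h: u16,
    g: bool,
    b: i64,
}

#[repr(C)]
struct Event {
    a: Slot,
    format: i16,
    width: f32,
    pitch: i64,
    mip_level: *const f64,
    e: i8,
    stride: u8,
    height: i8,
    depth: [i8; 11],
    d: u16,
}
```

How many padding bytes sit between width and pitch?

0

Slot: 0..4  f  (4B, 4-aligned); 4..8  -- padding (4B); 8..16  c  (8B, 8-aligned); 16..18  h  (2B, 2-aligned); 18..19  g  (1B, 1-aligned); 19..24  -- padding (5B); 24..32  b  (8B, 8-aligned); sizeof = 32, alignof = 8
0..32  a  (32B, 8-aligned)
32..34  format  (2B, 2-aligned)
34..36  -- padding (2B)
36..40  width  (4B, 4-aligned)
40..48  pitch  (8B, 8-aligned)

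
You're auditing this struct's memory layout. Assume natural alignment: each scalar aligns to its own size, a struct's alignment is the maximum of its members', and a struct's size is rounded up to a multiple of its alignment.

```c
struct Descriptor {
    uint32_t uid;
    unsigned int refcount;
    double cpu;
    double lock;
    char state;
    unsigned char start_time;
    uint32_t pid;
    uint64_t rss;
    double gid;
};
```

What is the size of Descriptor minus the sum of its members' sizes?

0..4  uid  (4B, 4-aligned)
4..8  refcount  (4B, 4-aligned)
8..16  cpu  (8B, 8-aligned)
16..24  lock  (8B, 8-aligned)
24..25  state  (1B, 1-aligned)
25..26  start_time  (1B, 1-aligned)
26..28  -- padding (2B)
28..32  pid  (4B, 4-aligned)
32..40  rss  (8B, 8-aligned)
40..48  gid  (8B, 8-aligned)
sizeof = 48, alignof = 8
data bytes 46, size 48 → padding 2

2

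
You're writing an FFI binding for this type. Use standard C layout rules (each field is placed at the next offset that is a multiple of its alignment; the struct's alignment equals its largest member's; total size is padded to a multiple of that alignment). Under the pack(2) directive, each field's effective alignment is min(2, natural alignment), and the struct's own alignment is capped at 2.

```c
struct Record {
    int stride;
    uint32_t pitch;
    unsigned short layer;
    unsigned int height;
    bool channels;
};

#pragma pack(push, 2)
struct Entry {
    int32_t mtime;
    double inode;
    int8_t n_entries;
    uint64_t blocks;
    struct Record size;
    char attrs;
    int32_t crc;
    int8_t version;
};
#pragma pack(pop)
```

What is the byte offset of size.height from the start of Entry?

34

Record: @0: stride [4B, align 4] → 4; @4: pitch [4B, align 4] → 8; @8: layer [2B, align 2] → 10; +2 pad (align 4); @12: height [4B, align 4] → 16; @16: channels [1B, align 1] → 17; +3 tail pad (align 4); size 20, align 4
@0: mtime [4B, align 2] → 4
@4: inode [8B, align 2] → 12
@12: n_entries [1B, align 1] → 13
+1 pad (align 2)
@14: blocks [8B, align 2] → 22
@22: size [20B, align 2] → 42
within Record: height at 12
22 + 12 = 34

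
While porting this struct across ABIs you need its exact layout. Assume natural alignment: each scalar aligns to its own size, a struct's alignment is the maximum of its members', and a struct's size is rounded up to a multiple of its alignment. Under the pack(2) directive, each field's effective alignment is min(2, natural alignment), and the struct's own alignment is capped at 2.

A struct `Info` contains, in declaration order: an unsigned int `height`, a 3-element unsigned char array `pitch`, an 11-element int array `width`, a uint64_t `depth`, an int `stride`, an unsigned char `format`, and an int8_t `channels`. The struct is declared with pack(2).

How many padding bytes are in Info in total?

1

@0: height [4B, align 2] → 4
@4: pitch [3B, align 1] → 7
+1 pad (align 2)
@8: width [44B, align 2] → 52
@52: depth [8B, align 2] → 60
@60: stride [4B, align 2] → 64
@64: format [1B, align 1] → 65
@65: channels [1B, align 1] → 66
size 66, align 2
data bytes 65, size 66 → padding 1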